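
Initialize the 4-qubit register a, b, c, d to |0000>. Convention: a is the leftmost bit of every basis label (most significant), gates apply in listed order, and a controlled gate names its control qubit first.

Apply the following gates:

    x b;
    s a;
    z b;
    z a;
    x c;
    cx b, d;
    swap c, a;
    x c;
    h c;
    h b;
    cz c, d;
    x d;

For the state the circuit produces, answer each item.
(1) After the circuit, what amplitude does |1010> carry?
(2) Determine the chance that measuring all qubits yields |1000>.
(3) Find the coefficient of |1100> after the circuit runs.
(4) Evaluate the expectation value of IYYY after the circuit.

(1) |1010> carries amplitude -1/2 in the final state.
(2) A full measurement returns |1000> with probability 1/4.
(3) The final state's coefficient on |1100> equals 1/2.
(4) The observable IYYY averages to 0.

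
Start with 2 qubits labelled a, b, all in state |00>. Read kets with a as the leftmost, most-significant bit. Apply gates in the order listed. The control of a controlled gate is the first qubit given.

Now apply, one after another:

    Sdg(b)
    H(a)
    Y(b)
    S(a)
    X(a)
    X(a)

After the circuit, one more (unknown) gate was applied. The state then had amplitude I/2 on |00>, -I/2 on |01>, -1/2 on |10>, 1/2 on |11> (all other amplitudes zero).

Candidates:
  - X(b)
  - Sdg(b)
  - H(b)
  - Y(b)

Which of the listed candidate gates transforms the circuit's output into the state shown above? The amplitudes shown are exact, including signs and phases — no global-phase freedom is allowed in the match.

It was H(b) that produced the state shown. Key observation: the block from step 5 through step 6 cancels to the identity and can be dropped.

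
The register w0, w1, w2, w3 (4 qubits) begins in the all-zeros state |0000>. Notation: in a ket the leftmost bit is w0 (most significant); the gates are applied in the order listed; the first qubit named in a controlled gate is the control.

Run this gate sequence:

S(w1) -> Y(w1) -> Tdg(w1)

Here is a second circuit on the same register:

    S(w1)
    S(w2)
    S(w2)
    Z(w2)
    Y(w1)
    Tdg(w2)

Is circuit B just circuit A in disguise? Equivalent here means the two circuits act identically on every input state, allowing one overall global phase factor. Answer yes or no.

No — the two circuits implement different unitaries, even allowing a global phase.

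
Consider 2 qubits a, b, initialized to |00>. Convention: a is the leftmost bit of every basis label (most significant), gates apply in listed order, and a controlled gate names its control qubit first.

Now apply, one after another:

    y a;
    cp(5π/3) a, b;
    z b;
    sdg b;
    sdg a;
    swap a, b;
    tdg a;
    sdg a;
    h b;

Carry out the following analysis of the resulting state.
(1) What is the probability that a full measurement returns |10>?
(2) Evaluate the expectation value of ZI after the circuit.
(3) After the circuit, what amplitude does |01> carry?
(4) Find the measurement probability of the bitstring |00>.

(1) The probability of measuring |10> is 0.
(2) The expectation value of ZI is 1.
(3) The final state's coefficient on |01> equals -sqrt(2)/2.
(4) A full measurement returns |00> with probability 1/2.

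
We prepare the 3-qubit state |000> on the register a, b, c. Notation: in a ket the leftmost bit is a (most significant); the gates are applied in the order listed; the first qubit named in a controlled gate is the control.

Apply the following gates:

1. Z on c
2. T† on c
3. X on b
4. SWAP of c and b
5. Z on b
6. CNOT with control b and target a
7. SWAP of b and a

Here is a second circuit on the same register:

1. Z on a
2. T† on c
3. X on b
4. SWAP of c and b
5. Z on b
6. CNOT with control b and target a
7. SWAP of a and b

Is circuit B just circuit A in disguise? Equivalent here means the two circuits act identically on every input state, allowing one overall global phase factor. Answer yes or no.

No — the two circuits implement different unitaries, even allowing a global phase.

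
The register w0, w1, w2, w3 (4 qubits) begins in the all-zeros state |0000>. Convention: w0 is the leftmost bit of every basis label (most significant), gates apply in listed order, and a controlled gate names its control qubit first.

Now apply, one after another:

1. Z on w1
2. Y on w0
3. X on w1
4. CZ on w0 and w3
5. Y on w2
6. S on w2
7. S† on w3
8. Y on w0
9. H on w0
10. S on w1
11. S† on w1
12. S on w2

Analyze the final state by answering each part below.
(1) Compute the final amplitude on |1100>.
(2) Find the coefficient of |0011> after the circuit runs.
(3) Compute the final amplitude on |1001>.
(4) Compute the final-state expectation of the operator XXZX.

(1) The amplitude on |1100> is 0. Key observation: steps 10-11 multiply out to the identity, so the circuit reduces to the remaining gates.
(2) The final state's coefficient on |0011> equals 0.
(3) The amplitude on |1001> is 0.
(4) The observable XXZX averages to 0.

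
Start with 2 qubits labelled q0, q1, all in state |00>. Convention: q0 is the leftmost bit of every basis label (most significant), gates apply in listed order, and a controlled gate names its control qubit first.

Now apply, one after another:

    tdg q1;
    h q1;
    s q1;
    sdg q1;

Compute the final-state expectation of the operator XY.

The observable XY averages to 0. Key observation: the block from step 3 through step 4 cancels to the identity and can be dropped.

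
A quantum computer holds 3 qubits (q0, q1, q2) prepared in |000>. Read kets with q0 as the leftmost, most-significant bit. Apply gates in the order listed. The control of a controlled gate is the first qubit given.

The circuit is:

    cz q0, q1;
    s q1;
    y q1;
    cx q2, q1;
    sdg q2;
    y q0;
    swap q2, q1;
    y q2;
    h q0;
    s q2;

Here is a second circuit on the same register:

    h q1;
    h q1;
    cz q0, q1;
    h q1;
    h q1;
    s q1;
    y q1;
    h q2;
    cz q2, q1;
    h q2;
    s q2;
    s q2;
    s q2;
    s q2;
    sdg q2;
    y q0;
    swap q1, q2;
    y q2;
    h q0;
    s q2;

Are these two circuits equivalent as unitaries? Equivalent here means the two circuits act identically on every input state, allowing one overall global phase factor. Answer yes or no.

No, they are not equivalent — no single phase factor reconciles the two unitaries.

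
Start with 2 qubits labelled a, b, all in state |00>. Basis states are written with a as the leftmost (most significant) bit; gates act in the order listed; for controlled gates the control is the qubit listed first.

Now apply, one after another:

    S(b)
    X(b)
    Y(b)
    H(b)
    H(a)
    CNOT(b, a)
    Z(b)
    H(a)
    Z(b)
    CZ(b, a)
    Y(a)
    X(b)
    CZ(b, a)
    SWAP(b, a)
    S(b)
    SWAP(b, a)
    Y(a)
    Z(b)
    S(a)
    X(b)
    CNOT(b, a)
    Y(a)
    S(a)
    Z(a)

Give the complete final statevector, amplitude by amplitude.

The resulting statevector has amplitude 0 on |00>, -sqrt(2)*I/2 on |01>, sqrt(2)/2 on |10>, 0 on |11>.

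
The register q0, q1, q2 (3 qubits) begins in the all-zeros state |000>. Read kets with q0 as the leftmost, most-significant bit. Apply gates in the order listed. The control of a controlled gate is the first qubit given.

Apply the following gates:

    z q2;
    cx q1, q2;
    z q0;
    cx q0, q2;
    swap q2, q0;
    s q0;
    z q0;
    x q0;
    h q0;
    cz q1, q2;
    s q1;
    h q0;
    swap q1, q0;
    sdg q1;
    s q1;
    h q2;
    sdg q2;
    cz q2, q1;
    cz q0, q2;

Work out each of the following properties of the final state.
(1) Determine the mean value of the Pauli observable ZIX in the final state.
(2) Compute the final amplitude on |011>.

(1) The observable ZIX averages to 0.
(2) |011> carries amplitude sqrt(2)*I/2 in the final state.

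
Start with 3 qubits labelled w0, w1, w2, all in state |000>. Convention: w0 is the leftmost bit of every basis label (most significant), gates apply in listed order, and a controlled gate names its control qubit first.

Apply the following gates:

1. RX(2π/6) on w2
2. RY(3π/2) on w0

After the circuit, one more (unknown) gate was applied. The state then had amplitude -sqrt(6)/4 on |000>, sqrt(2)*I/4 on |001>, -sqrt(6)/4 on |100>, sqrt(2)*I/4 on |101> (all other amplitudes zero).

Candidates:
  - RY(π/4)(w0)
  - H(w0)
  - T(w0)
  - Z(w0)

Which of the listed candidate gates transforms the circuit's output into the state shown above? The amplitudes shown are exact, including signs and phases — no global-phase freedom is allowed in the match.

The applied gate was Z(w0).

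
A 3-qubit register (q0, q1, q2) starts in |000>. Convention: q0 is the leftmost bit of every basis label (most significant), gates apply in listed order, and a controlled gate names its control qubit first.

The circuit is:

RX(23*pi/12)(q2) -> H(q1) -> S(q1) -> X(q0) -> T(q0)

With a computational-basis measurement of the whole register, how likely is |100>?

A full measurement returns |100> with probability sqrt(2)/16 + sqrt(6)/16 + 1/4.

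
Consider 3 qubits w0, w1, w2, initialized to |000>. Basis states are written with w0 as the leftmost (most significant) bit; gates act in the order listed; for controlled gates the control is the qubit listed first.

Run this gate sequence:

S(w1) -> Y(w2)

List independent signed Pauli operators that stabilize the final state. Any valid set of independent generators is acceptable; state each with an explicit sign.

One valid set of independent stabilizer generators is +ZII, +IZI, -IIZ (any independent generating set of the same group is equally correct).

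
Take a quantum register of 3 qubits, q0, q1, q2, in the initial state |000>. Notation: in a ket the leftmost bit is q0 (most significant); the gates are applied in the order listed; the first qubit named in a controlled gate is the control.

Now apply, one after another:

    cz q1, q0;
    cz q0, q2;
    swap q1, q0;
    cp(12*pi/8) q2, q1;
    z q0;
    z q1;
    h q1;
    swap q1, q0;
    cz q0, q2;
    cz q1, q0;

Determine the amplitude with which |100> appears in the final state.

The amplitude on |100> is sqrt(2)/2.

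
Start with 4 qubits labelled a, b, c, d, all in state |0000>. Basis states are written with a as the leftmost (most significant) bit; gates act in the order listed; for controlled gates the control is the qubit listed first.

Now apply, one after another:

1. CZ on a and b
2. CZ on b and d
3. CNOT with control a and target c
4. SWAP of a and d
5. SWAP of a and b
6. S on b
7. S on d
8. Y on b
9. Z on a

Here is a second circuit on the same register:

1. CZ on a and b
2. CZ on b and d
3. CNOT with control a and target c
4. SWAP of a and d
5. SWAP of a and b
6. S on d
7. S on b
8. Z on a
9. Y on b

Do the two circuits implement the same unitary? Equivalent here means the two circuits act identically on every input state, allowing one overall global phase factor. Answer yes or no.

Yes — the two circuits implement the same unitary up to a global phase.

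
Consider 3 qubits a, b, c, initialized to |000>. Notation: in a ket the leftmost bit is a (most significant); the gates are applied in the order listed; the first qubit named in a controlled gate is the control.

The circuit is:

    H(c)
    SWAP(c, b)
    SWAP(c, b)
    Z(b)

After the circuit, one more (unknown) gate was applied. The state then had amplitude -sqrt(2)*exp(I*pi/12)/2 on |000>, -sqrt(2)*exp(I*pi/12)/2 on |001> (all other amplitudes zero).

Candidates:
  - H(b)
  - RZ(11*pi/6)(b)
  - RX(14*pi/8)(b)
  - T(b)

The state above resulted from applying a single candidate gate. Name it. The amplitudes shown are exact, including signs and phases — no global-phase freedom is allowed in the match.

The unique candidate consistent with the amplitudes is RZ(11*pi/6)(b). Key observation: the block from step 2 through step 3 cancels to the identity and can be dropped.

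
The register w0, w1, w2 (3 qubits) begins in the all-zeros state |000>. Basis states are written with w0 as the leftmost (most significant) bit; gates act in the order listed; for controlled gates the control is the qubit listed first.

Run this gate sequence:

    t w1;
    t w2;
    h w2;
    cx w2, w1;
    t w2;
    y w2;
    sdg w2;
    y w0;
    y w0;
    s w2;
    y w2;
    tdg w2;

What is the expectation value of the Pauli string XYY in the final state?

In the final state, XYY has expectation 0. Key observation: gates 5-12 undo each other exactly, leaving only the rest of the circuit to track.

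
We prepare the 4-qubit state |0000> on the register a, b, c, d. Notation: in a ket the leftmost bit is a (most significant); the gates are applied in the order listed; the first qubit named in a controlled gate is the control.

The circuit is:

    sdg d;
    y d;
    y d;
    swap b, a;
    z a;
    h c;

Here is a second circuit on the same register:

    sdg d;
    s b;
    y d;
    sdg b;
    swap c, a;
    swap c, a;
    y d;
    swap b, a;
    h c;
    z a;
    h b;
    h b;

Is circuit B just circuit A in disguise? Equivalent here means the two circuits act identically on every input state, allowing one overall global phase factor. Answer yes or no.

Yes: on every input state the two circuits agree up to one overall phase factor.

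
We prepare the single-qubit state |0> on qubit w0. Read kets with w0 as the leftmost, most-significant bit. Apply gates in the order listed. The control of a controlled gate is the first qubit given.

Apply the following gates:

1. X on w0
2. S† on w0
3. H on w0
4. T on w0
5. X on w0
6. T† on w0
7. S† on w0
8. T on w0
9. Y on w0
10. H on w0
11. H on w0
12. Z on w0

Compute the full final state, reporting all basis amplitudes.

After the circuit, the state carries amplitude sqrt(2)*I/2 on |0>, sqrt(2)*exp(I*pi/4)/2 on |1>.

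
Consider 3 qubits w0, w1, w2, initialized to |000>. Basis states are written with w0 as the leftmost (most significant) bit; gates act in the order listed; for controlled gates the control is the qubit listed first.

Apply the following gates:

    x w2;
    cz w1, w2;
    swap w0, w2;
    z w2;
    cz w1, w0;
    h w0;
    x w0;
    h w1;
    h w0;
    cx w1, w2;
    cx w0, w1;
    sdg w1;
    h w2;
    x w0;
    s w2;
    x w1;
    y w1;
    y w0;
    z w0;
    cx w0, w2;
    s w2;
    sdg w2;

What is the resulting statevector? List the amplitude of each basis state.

The final amplitudes are 0 on |000>, 0 on |001>, 0 on |010>, 0 on |011>, -I/2 on |100>, 1/2 on |101>, -1/2 on |110>, I/2 on |111>. Key observation: the block from step 21 through step 22 cancels to the identity and can be dropped.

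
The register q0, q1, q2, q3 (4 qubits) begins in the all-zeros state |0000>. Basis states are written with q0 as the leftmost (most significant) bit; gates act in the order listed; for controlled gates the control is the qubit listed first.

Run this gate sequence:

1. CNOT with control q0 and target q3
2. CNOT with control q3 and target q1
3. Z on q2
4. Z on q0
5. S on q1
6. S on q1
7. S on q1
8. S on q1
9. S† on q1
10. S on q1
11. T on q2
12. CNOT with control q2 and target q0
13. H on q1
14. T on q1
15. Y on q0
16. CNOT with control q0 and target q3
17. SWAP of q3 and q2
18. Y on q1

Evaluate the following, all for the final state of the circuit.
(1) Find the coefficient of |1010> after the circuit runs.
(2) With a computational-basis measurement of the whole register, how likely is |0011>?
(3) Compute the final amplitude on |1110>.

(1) The amplitude on |1010> is sqrt(2)*exp(I*pi/4)/2.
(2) The probability of measuring |0011> is 0.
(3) |1110> carries amplitude -sqrt(2)/2 in the final state.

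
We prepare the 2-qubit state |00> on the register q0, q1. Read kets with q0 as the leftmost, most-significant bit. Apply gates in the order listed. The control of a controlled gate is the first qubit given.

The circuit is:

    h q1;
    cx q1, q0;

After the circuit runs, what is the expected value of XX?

In the final state, XX has expectation 1.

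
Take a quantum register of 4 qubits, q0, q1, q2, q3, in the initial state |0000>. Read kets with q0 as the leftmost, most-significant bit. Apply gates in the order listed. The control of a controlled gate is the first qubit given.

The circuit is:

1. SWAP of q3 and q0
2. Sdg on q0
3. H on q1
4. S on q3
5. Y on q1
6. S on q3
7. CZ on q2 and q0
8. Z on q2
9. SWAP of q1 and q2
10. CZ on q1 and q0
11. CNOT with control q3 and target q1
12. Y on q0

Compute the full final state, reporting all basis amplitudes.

The resulting statevector has amplitude sqrt(2)/2 on |1000>, -sqrt(2)/2 on |1010>, and 0 on every other basis state.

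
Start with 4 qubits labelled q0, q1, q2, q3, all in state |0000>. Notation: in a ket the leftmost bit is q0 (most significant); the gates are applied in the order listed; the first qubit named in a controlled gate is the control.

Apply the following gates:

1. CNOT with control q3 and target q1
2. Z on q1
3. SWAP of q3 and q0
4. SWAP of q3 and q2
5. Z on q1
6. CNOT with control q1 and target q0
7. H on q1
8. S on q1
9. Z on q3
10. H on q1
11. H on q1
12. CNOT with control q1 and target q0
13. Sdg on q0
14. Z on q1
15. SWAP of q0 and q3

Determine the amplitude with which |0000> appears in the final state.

The final state's coefficient on |0000> equals sqrt(2)/2.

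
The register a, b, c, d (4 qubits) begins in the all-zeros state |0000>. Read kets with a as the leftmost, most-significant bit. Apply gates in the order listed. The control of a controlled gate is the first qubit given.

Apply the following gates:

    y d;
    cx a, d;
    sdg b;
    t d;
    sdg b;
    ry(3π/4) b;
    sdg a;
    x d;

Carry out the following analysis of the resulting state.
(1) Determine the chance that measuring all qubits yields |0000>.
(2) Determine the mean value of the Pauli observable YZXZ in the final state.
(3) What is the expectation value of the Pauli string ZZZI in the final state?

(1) The probability of measuring |0000> is 1/2 - sqrt(2)/4.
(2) In the final state, YZXZ has expectation 0.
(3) The expectation value of ZZZI is -sqrt(2)/2.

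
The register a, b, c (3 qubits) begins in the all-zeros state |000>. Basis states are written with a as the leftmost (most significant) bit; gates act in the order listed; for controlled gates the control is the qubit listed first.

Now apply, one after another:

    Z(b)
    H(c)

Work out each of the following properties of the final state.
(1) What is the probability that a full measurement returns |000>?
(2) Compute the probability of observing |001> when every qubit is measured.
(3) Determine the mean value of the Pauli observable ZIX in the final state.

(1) The probability of measuring |000> is 1/2.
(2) A full measurement returns |001> with probability 1/2.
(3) The observable ZIX averages to 1.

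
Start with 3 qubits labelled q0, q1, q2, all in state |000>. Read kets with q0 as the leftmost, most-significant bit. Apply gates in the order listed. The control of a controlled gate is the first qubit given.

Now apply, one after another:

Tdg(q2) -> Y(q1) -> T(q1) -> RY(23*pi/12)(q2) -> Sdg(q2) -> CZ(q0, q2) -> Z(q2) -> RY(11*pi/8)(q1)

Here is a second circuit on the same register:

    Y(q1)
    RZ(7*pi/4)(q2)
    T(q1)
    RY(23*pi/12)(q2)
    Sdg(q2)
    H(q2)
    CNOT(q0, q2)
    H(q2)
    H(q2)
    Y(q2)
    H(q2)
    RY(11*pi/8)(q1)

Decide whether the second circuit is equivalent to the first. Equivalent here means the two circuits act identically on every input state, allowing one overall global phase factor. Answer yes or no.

No — the two circuits implement different unitaries, even allowing a global phase.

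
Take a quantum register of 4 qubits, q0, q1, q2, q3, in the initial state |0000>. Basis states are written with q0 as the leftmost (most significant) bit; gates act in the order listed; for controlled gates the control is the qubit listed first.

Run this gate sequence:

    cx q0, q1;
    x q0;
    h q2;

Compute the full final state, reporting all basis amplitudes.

After the circuit, the state carries amplitude sqrt(2)/2 on |1000>, sqrt(2)/2 on |1010>, and 0 on every other basis state.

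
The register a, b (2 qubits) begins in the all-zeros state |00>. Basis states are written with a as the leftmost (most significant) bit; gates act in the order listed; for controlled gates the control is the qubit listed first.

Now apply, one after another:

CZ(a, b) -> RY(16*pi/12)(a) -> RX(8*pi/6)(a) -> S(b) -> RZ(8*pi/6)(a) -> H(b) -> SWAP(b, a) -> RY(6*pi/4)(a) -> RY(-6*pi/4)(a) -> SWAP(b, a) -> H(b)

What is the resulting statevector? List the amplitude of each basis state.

The final amplitudes are (-1 + 3*I)*exp(I*pi/3)/4 on |00>, 0 on |01>, sqrt(3)*(-exp(2*I*pi/3) - exp(I*pi/6))/4 on |10>, 0 on |11>. Key observation: the block from step 6 through step 11 cancels to the identity and can be dropped.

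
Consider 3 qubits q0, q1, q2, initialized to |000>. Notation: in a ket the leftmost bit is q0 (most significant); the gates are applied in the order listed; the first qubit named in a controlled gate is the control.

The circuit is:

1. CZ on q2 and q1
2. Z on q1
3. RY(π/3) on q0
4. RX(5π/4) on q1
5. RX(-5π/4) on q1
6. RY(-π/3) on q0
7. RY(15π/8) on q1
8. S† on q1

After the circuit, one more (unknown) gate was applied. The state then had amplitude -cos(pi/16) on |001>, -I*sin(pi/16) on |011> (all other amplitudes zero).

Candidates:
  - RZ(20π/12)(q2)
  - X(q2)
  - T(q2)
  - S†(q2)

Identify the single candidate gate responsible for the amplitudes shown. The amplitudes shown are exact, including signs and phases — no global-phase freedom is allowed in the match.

The applied gate was X(q2). Key observation: steps 3-6 multiply out to the identity, so the circuit reduces to the remaining gates.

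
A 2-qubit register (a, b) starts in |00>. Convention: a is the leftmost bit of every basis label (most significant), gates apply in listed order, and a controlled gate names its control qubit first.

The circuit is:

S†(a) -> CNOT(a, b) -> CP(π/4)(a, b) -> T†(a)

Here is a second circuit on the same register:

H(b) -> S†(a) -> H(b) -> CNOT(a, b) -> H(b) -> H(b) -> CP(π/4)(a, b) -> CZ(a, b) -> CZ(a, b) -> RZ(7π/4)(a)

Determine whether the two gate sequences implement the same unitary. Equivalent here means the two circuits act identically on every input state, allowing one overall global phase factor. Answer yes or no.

Yes — the two circuits implement the same unitary up to a global phase.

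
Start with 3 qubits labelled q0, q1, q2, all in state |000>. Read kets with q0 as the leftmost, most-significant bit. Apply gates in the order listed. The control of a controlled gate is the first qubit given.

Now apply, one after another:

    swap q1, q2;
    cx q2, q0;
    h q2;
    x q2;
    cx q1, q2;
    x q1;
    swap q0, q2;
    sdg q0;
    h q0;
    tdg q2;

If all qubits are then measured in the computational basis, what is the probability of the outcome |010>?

Outcome |010> occurs with probability 1/2.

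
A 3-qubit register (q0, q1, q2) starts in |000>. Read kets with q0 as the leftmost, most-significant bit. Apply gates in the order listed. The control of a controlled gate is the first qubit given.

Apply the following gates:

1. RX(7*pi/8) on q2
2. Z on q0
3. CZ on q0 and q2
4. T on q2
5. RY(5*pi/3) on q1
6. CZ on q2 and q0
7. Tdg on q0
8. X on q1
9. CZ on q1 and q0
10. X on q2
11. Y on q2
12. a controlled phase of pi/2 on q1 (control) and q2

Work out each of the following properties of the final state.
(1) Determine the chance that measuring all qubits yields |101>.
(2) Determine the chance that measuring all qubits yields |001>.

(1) The probability of measuring |101> is 0.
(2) The probability of measuring |001> is sqrt(sqrt(2) + 2)/16 + 1/8.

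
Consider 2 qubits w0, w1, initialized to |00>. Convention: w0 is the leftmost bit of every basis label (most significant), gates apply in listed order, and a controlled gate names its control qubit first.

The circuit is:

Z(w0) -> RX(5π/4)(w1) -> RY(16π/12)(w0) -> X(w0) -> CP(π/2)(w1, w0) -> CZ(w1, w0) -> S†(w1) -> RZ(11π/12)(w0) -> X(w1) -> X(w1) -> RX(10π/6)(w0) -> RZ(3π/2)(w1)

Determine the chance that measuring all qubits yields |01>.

The probability of measuring |01> is 3*sqrt(3)/64 + 3*sqrt(6)/64 + 13*sqrt(2)/64 + 23/64. Key observation: the block from step 9 through step 10 cancels to the identity and can be dropped.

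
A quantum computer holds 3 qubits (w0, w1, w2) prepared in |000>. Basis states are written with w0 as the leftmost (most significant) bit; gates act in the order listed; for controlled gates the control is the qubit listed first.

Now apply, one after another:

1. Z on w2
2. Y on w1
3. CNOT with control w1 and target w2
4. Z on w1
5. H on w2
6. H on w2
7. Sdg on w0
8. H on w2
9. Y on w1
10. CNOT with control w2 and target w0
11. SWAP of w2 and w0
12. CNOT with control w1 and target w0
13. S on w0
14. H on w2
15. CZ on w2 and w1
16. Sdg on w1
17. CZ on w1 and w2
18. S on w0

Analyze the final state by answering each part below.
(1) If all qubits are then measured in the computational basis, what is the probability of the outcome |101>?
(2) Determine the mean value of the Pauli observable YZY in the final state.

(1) Outcome |101> occurs with probability 1/4. Key observation: steps 5-6 multiply out to the identity, so the circuit reduces to the remaining gates.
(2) The observable YZY averages to 1.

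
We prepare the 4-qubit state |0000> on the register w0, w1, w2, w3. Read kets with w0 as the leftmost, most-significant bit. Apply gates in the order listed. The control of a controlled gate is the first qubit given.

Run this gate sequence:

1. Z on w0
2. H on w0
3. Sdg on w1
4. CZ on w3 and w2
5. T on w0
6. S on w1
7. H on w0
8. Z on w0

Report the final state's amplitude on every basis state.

The resulting statevector has amplitude 1/2 + exp(I*pi/4)/2 on |0000>, -1/2 + exp(I*pi/4)/2 on |1000>, and 0 on every other basis state.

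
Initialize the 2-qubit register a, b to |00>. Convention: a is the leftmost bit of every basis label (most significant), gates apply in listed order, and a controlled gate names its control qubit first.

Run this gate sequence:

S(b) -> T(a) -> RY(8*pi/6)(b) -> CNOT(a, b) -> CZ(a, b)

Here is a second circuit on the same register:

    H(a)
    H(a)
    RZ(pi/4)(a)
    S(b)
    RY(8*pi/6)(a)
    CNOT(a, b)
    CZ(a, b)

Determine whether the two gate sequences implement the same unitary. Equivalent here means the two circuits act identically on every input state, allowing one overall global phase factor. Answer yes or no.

No — the two circuits implement different unitaries, even allowing a global phase.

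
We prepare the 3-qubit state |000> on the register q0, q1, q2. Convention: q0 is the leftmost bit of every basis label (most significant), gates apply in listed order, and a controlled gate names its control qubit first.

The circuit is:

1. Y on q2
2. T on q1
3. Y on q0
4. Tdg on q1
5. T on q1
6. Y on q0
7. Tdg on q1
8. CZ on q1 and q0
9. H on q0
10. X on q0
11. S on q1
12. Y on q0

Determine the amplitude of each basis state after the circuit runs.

The resulting statevector has amplitude sqrt(2)/2 on |001>, -sqrt(2)/2 on |101>, and 0 on every other basis state.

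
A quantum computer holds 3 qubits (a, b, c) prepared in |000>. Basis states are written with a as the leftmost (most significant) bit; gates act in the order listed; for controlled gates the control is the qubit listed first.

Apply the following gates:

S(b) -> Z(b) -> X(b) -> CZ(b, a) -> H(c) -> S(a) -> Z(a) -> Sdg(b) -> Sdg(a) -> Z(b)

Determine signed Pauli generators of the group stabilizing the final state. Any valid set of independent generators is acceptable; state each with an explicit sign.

The stabilizer group can be generated by +IIX, +ZII, -IZI, among other valid generating sets.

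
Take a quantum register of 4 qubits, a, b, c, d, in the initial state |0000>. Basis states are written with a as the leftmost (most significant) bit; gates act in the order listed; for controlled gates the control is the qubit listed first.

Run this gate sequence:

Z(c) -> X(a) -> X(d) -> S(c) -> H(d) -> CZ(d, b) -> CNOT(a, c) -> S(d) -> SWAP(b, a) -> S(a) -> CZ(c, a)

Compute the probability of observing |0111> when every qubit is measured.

The probability of measuring |0111> is 1/2.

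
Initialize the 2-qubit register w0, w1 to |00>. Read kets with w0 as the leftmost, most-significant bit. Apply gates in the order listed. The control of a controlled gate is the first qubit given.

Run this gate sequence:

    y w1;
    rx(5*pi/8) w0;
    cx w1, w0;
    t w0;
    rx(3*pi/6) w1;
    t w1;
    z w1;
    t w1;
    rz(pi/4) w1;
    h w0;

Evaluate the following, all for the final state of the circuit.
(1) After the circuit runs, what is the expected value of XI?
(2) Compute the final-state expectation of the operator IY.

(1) The expectation value of XI is sqrt(2 - sqrt(2))/2.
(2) The expectation value of IY is sqrt(2)/2.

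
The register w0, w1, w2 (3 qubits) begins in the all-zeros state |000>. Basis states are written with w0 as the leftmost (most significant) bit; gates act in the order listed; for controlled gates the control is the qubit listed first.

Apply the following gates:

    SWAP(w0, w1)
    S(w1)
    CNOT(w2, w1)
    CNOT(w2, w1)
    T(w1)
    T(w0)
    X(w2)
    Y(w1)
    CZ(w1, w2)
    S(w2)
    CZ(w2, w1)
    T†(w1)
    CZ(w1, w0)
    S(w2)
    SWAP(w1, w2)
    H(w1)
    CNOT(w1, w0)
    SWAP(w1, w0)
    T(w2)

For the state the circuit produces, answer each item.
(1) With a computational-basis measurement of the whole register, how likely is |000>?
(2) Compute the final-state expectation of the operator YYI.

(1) A full measurement returns |000> with probability 0.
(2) In the final state, YYI has expectation 1.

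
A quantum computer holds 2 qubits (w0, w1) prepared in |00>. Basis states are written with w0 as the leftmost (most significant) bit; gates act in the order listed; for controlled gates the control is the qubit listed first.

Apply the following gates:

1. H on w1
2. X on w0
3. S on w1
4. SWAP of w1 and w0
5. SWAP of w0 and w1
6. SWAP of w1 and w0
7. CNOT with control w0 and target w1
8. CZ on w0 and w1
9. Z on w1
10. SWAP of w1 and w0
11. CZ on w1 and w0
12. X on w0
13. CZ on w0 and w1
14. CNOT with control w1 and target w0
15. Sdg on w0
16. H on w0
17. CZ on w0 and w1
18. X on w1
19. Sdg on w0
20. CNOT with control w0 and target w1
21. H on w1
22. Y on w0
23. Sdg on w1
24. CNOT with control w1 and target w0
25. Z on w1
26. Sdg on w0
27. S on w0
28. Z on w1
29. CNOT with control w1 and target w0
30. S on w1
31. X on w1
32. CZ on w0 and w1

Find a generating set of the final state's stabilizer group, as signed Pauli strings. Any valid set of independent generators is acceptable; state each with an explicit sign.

One valid set of independent stabilizer generators is +XZ, -ZY (any independent generating set of the same group is equally correct). Key observation: gates 23-30 undo each other exactly, leaving only the rest of the circuit to track.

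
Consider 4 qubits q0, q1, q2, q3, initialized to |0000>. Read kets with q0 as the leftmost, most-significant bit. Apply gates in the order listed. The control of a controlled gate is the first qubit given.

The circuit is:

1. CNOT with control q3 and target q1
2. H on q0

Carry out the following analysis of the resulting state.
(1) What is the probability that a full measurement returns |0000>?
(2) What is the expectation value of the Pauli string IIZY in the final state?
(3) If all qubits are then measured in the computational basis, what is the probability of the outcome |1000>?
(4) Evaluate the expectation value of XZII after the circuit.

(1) Outcome |0000> occurs with probability 1/2.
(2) The observable IIZY averages to 0.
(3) The probability of measuring |1000> is 1/2.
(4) The observable XZII averages to 1.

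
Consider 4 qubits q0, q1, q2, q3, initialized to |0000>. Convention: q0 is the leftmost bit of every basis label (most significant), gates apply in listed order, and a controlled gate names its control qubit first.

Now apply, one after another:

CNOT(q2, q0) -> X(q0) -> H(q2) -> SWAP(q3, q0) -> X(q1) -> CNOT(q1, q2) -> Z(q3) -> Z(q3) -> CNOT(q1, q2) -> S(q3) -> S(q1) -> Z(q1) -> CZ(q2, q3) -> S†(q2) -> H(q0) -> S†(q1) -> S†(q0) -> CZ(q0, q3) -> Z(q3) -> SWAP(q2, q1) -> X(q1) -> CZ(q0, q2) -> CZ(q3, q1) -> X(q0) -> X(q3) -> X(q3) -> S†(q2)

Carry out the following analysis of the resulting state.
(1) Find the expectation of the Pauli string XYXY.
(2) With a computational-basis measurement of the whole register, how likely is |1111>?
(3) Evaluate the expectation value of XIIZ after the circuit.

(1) The expectation value of XYXY is 0.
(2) A full measurement returns |1111> with probability 1/4.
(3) In the final state, XIIZ has expectation 0.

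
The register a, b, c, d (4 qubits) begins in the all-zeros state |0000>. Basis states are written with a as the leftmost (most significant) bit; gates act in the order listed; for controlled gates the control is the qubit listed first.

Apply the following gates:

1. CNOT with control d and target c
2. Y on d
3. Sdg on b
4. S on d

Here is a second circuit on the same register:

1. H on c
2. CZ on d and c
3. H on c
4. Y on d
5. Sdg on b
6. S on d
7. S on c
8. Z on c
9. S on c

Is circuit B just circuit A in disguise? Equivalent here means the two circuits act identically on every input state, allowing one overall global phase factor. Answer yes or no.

Yes — the two circuits implement the same unitary up to a global phase.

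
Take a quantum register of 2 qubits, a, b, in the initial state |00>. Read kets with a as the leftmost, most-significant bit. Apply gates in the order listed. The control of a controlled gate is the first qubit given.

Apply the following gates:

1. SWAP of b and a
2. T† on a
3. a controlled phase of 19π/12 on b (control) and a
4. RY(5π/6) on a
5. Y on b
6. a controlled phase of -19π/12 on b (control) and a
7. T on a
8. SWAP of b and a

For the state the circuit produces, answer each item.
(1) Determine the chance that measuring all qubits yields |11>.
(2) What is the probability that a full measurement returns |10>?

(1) The probability of measuring |11> is sqrt(3)/4 + 1/2.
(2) A full measurement returns |10> with probability 1/2 - sqrt(3)/4.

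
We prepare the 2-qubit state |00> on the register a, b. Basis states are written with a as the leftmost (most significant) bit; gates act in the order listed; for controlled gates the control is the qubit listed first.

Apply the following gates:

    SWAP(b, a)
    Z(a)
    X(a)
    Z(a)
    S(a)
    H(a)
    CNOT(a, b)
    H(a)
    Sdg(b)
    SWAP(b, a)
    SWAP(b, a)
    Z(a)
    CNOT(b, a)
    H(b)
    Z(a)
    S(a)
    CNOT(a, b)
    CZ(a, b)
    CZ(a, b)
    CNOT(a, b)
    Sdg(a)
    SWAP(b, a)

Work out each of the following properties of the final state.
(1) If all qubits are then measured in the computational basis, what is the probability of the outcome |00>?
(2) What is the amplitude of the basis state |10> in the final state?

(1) Outcome |00> occurs with probability 1/4. Key observation: steps 16-21 multiply out to the identity, so the circuit reduces to the remaining gates.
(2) |10> carries amplitude sqrt(2)*(-1 - I)/4 in the final state.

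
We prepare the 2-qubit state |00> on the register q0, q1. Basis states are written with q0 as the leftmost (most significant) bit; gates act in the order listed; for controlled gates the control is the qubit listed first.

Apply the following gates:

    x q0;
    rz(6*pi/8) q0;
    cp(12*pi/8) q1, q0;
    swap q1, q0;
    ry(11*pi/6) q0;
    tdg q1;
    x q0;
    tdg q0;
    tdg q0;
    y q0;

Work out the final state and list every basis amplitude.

The resulting statevector has amplitude 0 on |00>, (sqrt(2) + sqrt(6))*exp(I*pi/8)/4 on |01>, 0 on |10>, (-sqrt(2) + sqrt(6))*exp(5*I*pi/8)/4 on |11>.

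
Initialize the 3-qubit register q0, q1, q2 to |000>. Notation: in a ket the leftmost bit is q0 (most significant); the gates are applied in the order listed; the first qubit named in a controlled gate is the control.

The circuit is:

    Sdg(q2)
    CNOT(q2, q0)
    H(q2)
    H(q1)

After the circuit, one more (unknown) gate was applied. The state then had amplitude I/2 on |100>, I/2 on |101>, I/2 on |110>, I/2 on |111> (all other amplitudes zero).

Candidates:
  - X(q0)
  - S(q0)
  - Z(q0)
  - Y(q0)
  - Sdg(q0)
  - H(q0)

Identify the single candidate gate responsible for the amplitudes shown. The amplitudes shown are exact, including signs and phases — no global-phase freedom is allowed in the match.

The applied gate was Y(q0).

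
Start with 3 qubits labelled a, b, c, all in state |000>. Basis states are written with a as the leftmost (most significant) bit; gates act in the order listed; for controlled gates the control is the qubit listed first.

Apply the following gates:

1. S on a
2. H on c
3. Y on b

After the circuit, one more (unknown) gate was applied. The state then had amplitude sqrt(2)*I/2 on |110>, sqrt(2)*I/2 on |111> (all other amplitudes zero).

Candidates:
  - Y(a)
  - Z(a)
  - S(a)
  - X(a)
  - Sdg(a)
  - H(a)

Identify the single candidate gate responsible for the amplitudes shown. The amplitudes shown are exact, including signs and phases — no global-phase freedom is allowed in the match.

It was X(a) that produced the state shown.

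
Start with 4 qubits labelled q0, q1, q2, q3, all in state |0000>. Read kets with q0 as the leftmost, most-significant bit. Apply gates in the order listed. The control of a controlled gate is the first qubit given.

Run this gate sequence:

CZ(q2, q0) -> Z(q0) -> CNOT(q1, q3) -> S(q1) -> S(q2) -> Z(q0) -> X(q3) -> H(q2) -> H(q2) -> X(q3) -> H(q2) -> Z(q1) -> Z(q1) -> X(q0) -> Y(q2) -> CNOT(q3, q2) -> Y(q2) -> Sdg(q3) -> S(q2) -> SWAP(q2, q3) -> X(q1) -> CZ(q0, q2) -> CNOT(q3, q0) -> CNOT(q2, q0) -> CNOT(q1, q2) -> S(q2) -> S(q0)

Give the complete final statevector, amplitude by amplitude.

After the circuit, the state carries amplitude -sqrt(2)/2 on |0111>, -sqrt(2)/2 on |1110>, and 0 on every other basis state. Key observation: gates 7-10 undo each other exactly, leaving only the rest of the circuit to track.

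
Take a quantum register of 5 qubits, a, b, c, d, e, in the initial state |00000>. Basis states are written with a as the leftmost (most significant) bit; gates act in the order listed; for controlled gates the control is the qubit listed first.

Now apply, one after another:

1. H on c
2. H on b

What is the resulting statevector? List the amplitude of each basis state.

The final amplitudes are 1/2 on |00000>, 1/2 on |00100>, 1/2 on |01000>, 1/2 on |01100>, and 0 on every other basis state.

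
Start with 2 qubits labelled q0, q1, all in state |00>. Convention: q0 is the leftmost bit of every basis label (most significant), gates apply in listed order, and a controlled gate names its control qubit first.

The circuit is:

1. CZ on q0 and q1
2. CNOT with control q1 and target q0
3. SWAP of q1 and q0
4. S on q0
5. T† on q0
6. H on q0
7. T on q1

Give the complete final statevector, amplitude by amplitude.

The final amplitudes are sqrt(2)/2 on |00>, 0 on |01>, sqrt(2)/2 on |10>, 0 on |11>.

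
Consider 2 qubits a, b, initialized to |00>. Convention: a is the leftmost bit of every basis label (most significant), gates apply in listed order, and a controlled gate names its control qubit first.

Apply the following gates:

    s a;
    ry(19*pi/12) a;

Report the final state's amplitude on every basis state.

After the circuit, the state carries amplitude -sqrt(sqrt(2) + 2)/4 - sqrt(6 - 3*sqrt(2))/4 on |00>, 0 on |01>, -sqrt(2 - sqrt(2))/4 + sqrt(3*sqrt(2) + 6)/4 on |10>, 0 on |11>.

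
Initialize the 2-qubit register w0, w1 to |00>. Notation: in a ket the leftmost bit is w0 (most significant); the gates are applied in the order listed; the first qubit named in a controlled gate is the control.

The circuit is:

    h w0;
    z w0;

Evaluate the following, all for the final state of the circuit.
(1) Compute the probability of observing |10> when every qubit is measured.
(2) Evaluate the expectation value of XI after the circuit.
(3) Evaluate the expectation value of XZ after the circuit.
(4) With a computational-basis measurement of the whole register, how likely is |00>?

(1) The probability of measuring |10> is 1/2.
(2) The observable XI averages to -1.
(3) In the final state, XZ has expectation -1.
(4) The probability of measuring |00> is 1/2.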